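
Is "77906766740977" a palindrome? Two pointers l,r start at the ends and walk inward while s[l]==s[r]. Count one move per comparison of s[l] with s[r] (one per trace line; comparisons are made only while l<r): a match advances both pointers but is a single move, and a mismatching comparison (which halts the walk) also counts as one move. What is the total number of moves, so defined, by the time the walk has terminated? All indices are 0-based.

[0,13] '7'=='7' → l++,r--
[1,12] '7'=='7' → l++,r--
[2,11] '9'=='9' → l++,r--
[3,10] '0'=='0' → l++,r--
[4,9] '6'!='4' → stop

5 moves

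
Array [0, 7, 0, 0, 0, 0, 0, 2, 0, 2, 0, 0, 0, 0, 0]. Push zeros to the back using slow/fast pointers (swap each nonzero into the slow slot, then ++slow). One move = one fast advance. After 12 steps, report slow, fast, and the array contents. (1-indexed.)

slow=4, fast=13, a=[7, 2, 2, 0, 0, 0, 0, 0, 0, 0, 0, 0, 0, 0, 0]

(s=1,f=1) a[fast]=0 → fast++
(s=1,f=2) a[fast]=7≠0 swap→a[1]=7 → slow++,fast++
(s=2,f=3) a[fast]=0 → fast++
(s=2,f=4) a[fast]=0 → fast++
(s=2,f=5) a[fast]=0 → fast++
(s=2,f=6) a[fast]=0 → fast++
(s=2,f=7) a[fast]=0 → fast++
(s=2,f=8) a[fast]=2≠0 swap→a[2]=2 → slow++,fast++
(s=3,f=9) a[fast]=0 → fast++
(s=3,f=10) a[fast]=2≠0 swap→a[3]=2 → slow++,fast++
(s=4,f=11) a[fast]=0 → fast++
(s=4,f=12) a[fast]=0 → fast++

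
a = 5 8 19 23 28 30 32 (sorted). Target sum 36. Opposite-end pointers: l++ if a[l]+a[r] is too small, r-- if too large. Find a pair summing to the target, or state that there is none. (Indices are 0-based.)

(8, 28)

l=0 r=6: 5+32=37 >36, r--
l=0 r=5: 5+30=35 <36, l++
l=1 r=5: 8+30=38 >36, r--
l=1 r=4: 8+28=36, found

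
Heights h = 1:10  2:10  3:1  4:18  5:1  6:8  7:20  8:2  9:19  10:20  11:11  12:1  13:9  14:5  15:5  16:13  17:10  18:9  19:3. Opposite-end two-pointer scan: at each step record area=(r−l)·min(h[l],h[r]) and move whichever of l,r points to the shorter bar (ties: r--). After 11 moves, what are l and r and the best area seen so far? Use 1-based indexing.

l=4, r=11, best area=160

l=1 r=19: min(10,3)*18=54 best=54 *, r--
l=1 r=18: min(10,9)*17=153 best=153 *, r--
l=1 r=17: min(10,10)*16=160 best=160 *, r--
l=1 r=16: min(10,13)*15=150 best=160, l++
l=2 r=16: min(10,13)*14=140 best=160, l++
l=3 r=16: min(1,13)*13=13 best=160, l++
l=4 r=16: min(18,13)*12=156 best=160, r--
l=4 r=15: min(18,5)*11=55 best=160, r--
l=4 r=14: min(18,5)*10=50 best=160, r--
l=4 r=13: min(18,9)*9=81 best=160, r--
l=4 r=12: min(18,1)*8=8 best=160, r--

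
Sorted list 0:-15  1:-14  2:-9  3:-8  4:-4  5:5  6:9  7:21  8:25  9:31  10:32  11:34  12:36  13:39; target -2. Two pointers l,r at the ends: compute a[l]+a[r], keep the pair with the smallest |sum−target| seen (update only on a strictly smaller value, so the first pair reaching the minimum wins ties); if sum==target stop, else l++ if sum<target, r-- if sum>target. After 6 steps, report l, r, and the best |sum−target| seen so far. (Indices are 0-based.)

l=0 r=13: -15+39=24 d=26 *, r--
l=0 r=12: -15+36=21 d=23 *, r--
l=0 r=11: -15+34=19 d=21 *, r--
l=0 r=10: -15+32=17 d=19 *, r--
l=0 r=9: -15+31=16 d=18 *, r--
l=0 r=8: -15+25=10 d=12 *, r--

l=0, r=7, best |Δ|=12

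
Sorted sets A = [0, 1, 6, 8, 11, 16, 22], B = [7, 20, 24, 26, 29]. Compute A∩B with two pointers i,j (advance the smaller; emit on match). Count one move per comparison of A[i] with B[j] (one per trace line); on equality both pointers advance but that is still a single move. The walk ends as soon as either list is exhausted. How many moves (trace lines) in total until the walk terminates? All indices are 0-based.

9 moves

i=0 j=0: 0<7, i++
i=1 j=0: 1<7, i++
i=2 j=0: 6<7, i++
i=3 j=0: 8>7, j++
i=3 j=1: 8<20, i++
i=4 j=1: 11<20, i++
i=5 j=1: 16<20, i++
i=6 j=1: 22>20, j++
i=6 j=2: 22<24, i++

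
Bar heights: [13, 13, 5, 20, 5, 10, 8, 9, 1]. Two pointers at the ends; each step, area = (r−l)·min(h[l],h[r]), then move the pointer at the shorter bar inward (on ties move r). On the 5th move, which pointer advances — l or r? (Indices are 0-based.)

r

[0,8] min(13,1)*8=8 best=8 * → r--
[0,7] min(13,9)*7=63 best=63 * → r--
[0,6] min(13,8)*6=48 best=63 → r--
[0,5] min(13,10)*5=50 best=63 → r--
[0,4] min(13,5)*4=20 best=63 → r--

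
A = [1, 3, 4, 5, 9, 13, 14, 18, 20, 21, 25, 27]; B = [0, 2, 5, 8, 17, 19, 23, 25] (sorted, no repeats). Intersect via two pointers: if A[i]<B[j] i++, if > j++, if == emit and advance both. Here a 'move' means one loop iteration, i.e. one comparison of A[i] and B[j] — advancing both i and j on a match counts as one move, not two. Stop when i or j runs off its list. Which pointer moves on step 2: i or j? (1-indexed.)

i

[i=1,j=1] 1>0 → j++
[i=1,j=2] 1<2 → i++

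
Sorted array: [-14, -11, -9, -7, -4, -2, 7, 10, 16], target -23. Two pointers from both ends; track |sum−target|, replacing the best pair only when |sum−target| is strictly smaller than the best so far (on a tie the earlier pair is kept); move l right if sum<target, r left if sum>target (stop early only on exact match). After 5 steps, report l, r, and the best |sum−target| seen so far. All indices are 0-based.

l=0, r=3, best |Δ|=5

[0,8] -14+16=2 d=25 * → r--
[0,7] -14+10=-4 d=19 * → r--
[0,6] -14+7=-7 d=16 * → r--
[0,5] -14+-2=-16 d=7 * → r--
[0,4] -14+-4=-18 d=5 * → r--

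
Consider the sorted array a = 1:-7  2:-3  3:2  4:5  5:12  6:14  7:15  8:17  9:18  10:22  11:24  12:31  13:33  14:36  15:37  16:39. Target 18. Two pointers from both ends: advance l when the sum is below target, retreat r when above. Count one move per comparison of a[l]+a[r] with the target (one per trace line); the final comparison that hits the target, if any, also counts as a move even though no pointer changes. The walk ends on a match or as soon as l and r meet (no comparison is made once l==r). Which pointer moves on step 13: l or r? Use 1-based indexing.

[1,16] -7+39=32 >18 → r--
[1,15] -7+37=30 >18 → r--
[1,14] -7+36=29 >18 → r--
[1,13] -7+33=26 >18 → r--
[1,12] -7+31=24 >18 → r--
[1,11] -7+24=17 <18 → l++
[2,11] -3+24=21 >18 → r--
[2,10] -3+22=19 >18 → r--
[2,9] -3+18=15 <18 → l++
[3,9] 2+18=20 >18 → r--
[3,8] 2+17=19 >18 → r--
[3,7] 2+15=17 <18 → l++
[4,7] 5+15=20 >18 → r--

r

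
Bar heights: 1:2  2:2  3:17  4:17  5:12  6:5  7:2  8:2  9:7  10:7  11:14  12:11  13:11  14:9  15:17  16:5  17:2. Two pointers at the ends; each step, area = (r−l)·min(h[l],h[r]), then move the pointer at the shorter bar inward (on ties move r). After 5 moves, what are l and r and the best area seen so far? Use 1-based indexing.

l=3, r=14, best area=204

[1,17] min(2,2)*16=32 best=32 * → r--
[1,16] min(2,5)*15=30 best=32 → l++
[2,16] min(2,5)*14=28 best=32 → l++
[3,16] min(17,5)*13=65 best=65 * → r--
[3,15] min(17,17)*12=204 best=204 * → r--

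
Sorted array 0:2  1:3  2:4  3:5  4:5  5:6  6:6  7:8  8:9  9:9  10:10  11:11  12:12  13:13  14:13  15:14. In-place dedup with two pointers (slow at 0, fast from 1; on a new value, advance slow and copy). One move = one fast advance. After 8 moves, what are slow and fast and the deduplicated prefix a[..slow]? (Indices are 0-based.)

slow=6, fast=9, prefix=[2, 3, 4, 5, 6, 8, 9]

(s=0,f=1) a[fast]=3≠a[slow]=2 write a[1]=3 → slow++,fast++
(s=1,f=2) a[fast]=4≠a[slow]=3 write a[2]=4 → slow++,fast++
(s=2,f=3) a[fast]=5≠a[slow]=4 write a[3]=5 → slow++,fast++
(s=3,f=4) a[fast]=5=a[slow] dup → fast++
(s=3,f=5) a[fast]=6≠a[slow]=5 write a[4]=6 → slow++,fast++
(s=4,f=6) a[fast]=6=a[slow] dup → fast++
(s=4,f=7) a[fast]=8≠a[slow]=6 write a[5]=8 → slow++,fast++
(s=5,f=8) a[fast]=9≠a[slow]=8 write a[6]=9 → slow++,fast++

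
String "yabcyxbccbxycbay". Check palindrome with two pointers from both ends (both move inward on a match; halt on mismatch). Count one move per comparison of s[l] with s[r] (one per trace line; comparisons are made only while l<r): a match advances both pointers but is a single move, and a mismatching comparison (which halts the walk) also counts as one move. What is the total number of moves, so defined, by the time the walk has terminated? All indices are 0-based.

8 moves

l=0 r=15: 'y'=='y', l++,r--
l=1 r=14: 'a'=='a', l++,r--
l=2 r=13: 'b'=='b', l++,r--
l=3 r=12: 'c'=='c', l++,r--
l=4 r=11: 'y'=='y', l++,r--
l=5 r=10: 'x'=='x', l++,r--
l=6 r=9: 'b'=='b', l++,r--
l=7 r=8: 'c'=='c', l++,r--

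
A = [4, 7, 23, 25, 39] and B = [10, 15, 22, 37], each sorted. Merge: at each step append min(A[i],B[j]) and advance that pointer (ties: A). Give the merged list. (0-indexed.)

i=0 j=0: A[i]=4<=B[j]=10 take 4, i++
i=1 j=0: A[i]=7<=B[j]=10 take 7, i++
i=2 j=0: A[i]=23>B[j]=10 take 10, j++
i=2 j=1: A[i]=23>B[j]=15 take 15, j++
i=2 j=2: A[i]=23>B[j]=22 take 22, j++
i=2 j=3: A[i]=23<=B[j]=37 take 23, i++
i=3 j=3: A[i]=25<=B[j]=37 take 25, i++
i=4 j=3: A[i]=39>B[j]=37 take 37, j++
i=4 j=4: B done, take A[i]=39, i++

[4, 7, 10, 15, 22, 23, 25, 37, 39]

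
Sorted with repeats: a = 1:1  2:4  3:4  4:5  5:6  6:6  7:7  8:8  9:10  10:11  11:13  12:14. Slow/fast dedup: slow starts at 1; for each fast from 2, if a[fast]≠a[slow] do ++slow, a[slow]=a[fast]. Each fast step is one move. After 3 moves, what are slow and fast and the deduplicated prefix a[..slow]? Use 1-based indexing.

slow=3, fast=5, prefix=[1, 4, 5]

slow=1 fast=2: a[fast]=4≠a[slow]=1 write a[2]=4, slow++,fast++
slow=2 fast=3: a[fast]=4=a[slow] dup, fast++
slow=2 fast=4: a[fast]=5≠a[slow]=4 write a[3]=5, slow++,fast++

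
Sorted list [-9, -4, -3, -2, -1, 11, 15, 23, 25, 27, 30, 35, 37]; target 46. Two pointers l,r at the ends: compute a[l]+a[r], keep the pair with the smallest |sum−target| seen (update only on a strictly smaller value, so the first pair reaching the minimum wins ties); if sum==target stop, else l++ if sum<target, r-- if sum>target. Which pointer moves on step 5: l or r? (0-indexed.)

l

[0,12] -9+37=28 d=18 * → l++
[1,12] -4+37=33 d=13 * → l++
[2,12] -3+37=34 d=12 * → l++
[3,12] -2+37=35 d=11 * → l++
[4,12] -1+37=36 d=10 * → l++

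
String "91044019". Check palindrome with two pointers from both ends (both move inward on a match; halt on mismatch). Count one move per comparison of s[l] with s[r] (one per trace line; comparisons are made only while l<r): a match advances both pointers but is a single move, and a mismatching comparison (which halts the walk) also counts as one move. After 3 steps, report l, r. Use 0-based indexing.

l=0 r=7: '9'=='9', l++,r--
l=1 r=6: '1'=='1', l++,r--
l=2 r=5: '0'=='0', l++,r--

l=3, r=4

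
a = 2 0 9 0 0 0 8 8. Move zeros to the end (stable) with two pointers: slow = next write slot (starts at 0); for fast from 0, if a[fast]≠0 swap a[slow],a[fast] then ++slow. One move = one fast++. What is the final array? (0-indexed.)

[2, 9, 8, 8, 0, 0, 0, 0]

slow=0 fast=0: a[fast]=2≠0 swap→a[0]=2, slow++,fast++
slow=1 fast=1: a[fast]=0, fast++
slow=1 fast=2: a[fast]=9≠0 swap→a[1]=9, slow++,fast++
slow=2 fast=3: a[fast]=0, fast++
slow=2 fast=4: a[fast]=0, fast++
slow=2 fast=5: a[fast]=0, fast++
slow=2 fast=6: a[fast]=8≠0 swap→a[2]=8, slow++,fast++
slow=3 fast=7: a[fast]=8≠0 swap→a[3]=8, slow++,fast++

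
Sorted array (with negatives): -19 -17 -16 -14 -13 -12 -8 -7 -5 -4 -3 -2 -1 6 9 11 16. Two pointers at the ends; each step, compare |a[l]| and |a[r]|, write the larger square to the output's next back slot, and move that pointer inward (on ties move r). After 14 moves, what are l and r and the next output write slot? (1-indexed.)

l=11, r=13, next write slot=3

l=1 r=17: |-19|>|16| out[17]=361, l++
l=2 r=17: |-17|>|16| out[16]=289, l++
l=3 r=17: |-16|<=|16| out[15]=256, r--
l=3 r=16: |-16|>|11| out[14]=256, l++
l=4 r=16: |-14|>|11| out[13]=196, l++
l=5 r=16: |-13|>|11| out[12]=169, l++
l=6 r=16: |-12|>|11| out[11]=144, l++
l=7 r=16: |-8|<=|11| out[10]=121, r--
l=7 r=15: |-8|<=|9| out[9]=81, r--
l=7 r=14: |-8|>|6| out[8]=64, l++
l=8 r=14: |-7|>|6| out[7]=49, l++
l=9 r=14: |-5|<=|6| out[6]=36, r--
l=9 r=13: |-5|>|-1| out[5]=25, l++
l=10 r=13: |-4|>|-1| out[4]=16, l++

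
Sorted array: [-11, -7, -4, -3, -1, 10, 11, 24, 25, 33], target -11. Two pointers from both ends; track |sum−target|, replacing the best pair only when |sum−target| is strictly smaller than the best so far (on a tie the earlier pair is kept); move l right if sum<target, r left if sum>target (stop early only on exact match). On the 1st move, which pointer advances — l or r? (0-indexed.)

l=0 r=9: -11+33=22 d=33 *, r--

r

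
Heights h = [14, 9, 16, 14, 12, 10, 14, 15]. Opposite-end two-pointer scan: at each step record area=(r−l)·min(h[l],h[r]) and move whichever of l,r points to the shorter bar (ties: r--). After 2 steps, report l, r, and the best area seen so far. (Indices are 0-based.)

[0,7] min(14,15)*7=98 best=98 * → l++
[1,7] min(9,15)*6=54 best=98 → l++

l=2, r=7, best area=98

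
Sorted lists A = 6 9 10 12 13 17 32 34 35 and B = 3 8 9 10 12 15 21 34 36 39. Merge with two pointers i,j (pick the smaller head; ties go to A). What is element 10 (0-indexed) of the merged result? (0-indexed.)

merged[10] = 15

i=0 j=0: A[i]=6>B[j]=3 take 3, j++
i=0 j=1: A[i]=6<=B[j]=8 take 6, i++
i=1 j=1: A[i]=9>B[j]=8 take 8, j++
i=1 j=2: A[i]=9<=B[j]=9 take 9, i++
i=2 j=2: A[i]=10>B[j]=9 take 9, j++
i=2 j=3: A[i]=10<=B[j]=10 take 10, i++
i=3 j=3: A[i]=12>B[j]=10 take 10, j++
i=3 j=4: A[i]=12<=B[j]=12 take 12, i++
i=4 j=4: A[i]=13>B[j]=12 take 12, j++
i=4 j=5: A[i]=13<=B[j]=15 take 13, i++
i=5 j=5: A[i]=17>B[j]=15 take 15, j++
i=5 j=6: A[i]=17<=B[j]=21 take 17, i++
i=6 j=6: A[i]=32>B[j]=21 take 21, j++
i=6 j=7: A[i]=32<=B[j]=34 take 32, i++
i=7 j=7: A[i]=34<=B[j]=34 take 34, i++
i=8 j=7: A[i]=35>B[j]=34 take 34, j++
i=8 j=8: A[i]=35<=B[j]=36 take 35, i++
i=9 j=8: A done, take B[j]=36, j++
i=9 j=9: A done, take B[j]=39, j++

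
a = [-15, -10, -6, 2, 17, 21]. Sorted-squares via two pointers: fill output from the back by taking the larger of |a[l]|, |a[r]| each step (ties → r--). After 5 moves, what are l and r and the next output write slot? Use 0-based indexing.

l=0 r=5: |-15|<=|21| out[5]=441, r--
l=0 r=4: |-15|<=|17| out[4]=289, r--
l=0 r=3: |-15|>|2| out[3]=225, l++
l=1 r=3: |-10|>|2| out[2]=100, l++
l=2 r=3: |-6|>|2| out[1]=36, l++

l=3, r=3, next write slot=0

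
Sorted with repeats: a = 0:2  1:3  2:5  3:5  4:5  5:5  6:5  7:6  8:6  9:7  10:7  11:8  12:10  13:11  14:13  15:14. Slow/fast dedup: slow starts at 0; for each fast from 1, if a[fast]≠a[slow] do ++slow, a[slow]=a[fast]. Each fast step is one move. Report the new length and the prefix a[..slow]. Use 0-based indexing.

slow=0 fast=1: a[fast]=3≠a[slow]=2 write a[1]=3, slow++,fast++
slow=1 fast=2: a[fast]=5≠a[slow]=3 write a[2]=5, slow++,fast++
slow=2 fast=3: a[fast]=5=a[slow] dup, fast++
slow=2 fast=4: a[fast]=5=a[slow] dup, fast++
slow=2 fast=5: a[fast]=5=a[slow] dup, fast++
slow=2 fast=6: a[fast]=5=a[slow] dup, fast++
slow=2 fast=7: a[fast]=6≠a[slow]=5 write a[3]=6, slow++,fast++
slow=3 fast=8: a[fast]=6=a[slow] dup, fast++
slow=3 fast=9: a[fast]=7≠a[slow]=6 write a[4]=7, slow++,fast++
slow=4 fast=10: a[fast]=7=a[slow] dup, fast++
slow=4 fast=11: a[fast]=8≠a[slow]=7 write a[5]=8, slow++,fast++
slow=5 fast=12: a[fast]=10≠a[slow]=8 write a[6]=10, slow++,fast++
slow=6 fast=13: a[fast]=11≠a[slow]=10 write a[7]=11, slow++,fast++
slow=7 fast=14: a[fast]=13≠a[slow]=11 write a[8]=13, slow++,fast++
slow=8 fast=15: a[fast]=14≠a[slow]=13 write a[9]=14, slow++,fast++

length 10; prefix = [2, 3, 5, 6, 7, 8, 10, 11, 13, 14]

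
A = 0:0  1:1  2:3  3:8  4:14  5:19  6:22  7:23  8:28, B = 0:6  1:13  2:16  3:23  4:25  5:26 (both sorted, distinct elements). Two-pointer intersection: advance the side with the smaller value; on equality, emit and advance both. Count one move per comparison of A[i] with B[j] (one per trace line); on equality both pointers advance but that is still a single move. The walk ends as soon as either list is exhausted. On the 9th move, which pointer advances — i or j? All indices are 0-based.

i

[i=0,j=0] 0<6 → i++
[i=1,j=0] 1<6 → i++
[i=2,j=0] 3<6 → i++
[i=3,j=0] 8>6 → j++
[i=3,j=1] 8<13 → i++
[i=4,j=1] 14>13 → j++
[i=4,j=2] 14<16 → i++
[i=5,j=2] 19>16 → j++
[i=5,j=3] 19<23 → i++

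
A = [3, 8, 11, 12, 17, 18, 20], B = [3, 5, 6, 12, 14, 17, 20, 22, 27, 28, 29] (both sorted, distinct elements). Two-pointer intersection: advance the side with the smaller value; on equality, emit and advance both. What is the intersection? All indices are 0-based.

[i=0,j=0] 3==3 emit → i++,j++
[i=1,j=1] 8>5 → j++
[i=1,j=2] 8>6 → j++
[i=1,j=3] 8<12 → i++
[i=2,j=3] 11<12 → i++
[i=3,j=3] 12==12 emit → i++,j++
[i=4,j=4] 17>14 → j++
[i=4,j=5] 17==17 emit → i++,j++
[i=5,j=6] 18<20 → i++
[i=6,j=6] 20==20 emit → i++,j++

intersection = [3, 12, 17, 20]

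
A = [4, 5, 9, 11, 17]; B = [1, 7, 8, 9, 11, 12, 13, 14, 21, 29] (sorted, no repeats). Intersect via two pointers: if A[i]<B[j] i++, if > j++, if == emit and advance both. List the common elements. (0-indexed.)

intersection = [9, 11]

[i=0,j=0] 4>1 → j++
[i=0,j=1] 4<7 → i++
[i=1,j=1] 5<7 → i++
[i=2,j=1] 9>7 → j++
[i=2,j=2] 9>8 → j++
[i=2,j=3] 9==9 emit → i++,j++
[i=3,j=4] 11==11 emit → i++,j++
[i=4,j=5] 17>12 → j++
[i=4,j=6] 17>13 → j++
[i=4,j=7] 17>14 → j++
[i=4,j=8] 17<21 → i++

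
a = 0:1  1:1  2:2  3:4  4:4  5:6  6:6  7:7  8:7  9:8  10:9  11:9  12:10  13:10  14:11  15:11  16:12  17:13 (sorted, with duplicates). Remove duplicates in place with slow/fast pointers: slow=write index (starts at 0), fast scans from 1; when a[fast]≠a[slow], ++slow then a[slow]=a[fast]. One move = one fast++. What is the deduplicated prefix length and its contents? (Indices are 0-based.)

slow=0 fast=1: a[fast]=1=a[slow] dup, fast++
slow=0 fast=2: a[fast]=2≠a[slow]=1 write a[1]=2, slow++,fast++
slow=1 fast=3: a[fast]=4≠a[slow]=2 write a[2]=4, slow++,fast++
slow=2 fast=4: a[fast]=4=a[slow] dup, fast++
slow=2 fast=5: a[fast]=6≠a[slow]=4 write a[3]=6, slow++,fast++
slow=3 fast=6: a[fast]=6=a[slow] dup, fast++
slow=3 fast=7: a[fast]=7≠a[slow]=6 write a[4]=7, slow++,fast++
slow=4 fast=8: a[fast]=7=a[slow] dup, fast++
slow=4 fast=9: a[fast]=8≠a[slow]=7 write a[5]=8, slow++,fast++
slow=5 fast=10: a[fast]=9≠a[slow]=8 write a[6]=9, slow++,fast++
slow=6 fast=11: a[fast]=9=a[slow] dup, fast++
slow=6 fast=12: a[fast]=10≠a[slow]=9 write a[7]=10, slow++,fast++
slow=7 fast=13: a[fast]=10=a[slow] dup, fast++
slow=7 fast=14: a[fast]=11≠a[slow]=10 write a[8]=11, slow++,fast++
slow=8 fast=15: a[fast]=11=a[slow] dup, fast++
slow=8 fast=16: a[fast]=12≠a[slow]=11 write a[9]=12, slow++,fast++
slow=9 fast=17: a[fast]=13≠a[slow]=12 write a[10]=13, slow++,fast++

length 11; prefix = [1, 2, 4, 6, 7, 8, 9, 10, 11, 12, 13]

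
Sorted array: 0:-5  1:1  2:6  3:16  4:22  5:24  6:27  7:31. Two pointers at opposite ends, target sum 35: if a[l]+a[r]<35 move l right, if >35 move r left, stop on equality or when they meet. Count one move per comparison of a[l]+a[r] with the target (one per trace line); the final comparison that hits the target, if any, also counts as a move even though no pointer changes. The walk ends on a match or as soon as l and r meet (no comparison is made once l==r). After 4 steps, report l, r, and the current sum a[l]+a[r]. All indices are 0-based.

l=3, r=6, sum=43

[0,7] -5+31=26 <35 → l++
[1,7] 1+31=32 <35 → l++
[2,7] 6+31=37 >35 → r--
[2,6] 6+27=33 <35 → l++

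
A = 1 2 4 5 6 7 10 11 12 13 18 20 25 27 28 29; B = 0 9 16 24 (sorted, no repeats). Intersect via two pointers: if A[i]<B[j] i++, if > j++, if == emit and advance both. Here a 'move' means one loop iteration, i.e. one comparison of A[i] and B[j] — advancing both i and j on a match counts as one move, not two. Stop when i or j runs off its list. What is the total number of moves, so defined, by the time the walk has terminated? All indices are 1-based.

[i=1,j=1] 1>0 → j++
[i=1,j=2] 1<9 → i++
[i=2,j=2] 2<9 → i++
[i=3,j=2] 4<9 → i++
[i=4,j=2] 5<9 → i++
[i=5,j=2] 6<9 → i++
[i=6,j=2] 7<9 → i++
[i=7,j=2] 10>9 → j++
[i=7,j=3] 10<16 → i++
[i=8,j=3] 11<16 → i++
[i=9,j=3] 12<16 → i++
[i=10,j=3] 13<16 → i++
[i=11,j=3] 18>16 → j++
[i=11,j=4] 18<24 → i++
[i=12,j=4] 20<24 → i++
[i=13,j=4] 25>24 → j++

16 moves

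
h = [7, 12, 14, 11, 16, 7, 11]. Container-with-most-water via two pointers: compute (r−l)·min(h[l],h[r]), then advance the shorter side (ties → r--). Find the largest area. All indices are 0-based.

[0,6] min(7,11)*6=42 best=42 * → l++
[1,6] min(12,11)*5=55 best=55 * → r--
[1,5] min(12,7)*4=28 best=55 → r--
[1,4] min(12,16)*3=36 best=55 → l++
[2,4] min(14,16)*2=28 best=55 → l++
[3,4] min(11,16)*1=11 best=55 → l++

max area = 55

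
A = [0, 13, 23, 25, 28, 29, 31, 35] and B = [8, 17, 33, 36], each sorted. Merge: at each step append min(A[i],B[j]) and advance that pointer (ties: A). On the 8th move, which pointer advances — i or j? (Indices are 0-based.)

i

[i=0,j=0] A[i]=0<=B[j]=8 take 0 → i++
[i=1,j=0] A[i]=13>B[j]=8 take 8 → j++
[i=1,j=1] A[i]=13<=B[j]=17 take 13 → i++
[i=2,j=1] A[i]=23>B[j]=17 take 17 → j++
[i=2,j=2] A[i]=23<=B[j]=33 take 23 → i++
[i=3,j=2] A[i]=25<=B[j]=33 take 25 → i++
[i=4,j=2] A[i]=28<=B[j]=33 take 28 → i++
[i=5,j=2] A[i]=29<=B[j]=33 take 29 → i++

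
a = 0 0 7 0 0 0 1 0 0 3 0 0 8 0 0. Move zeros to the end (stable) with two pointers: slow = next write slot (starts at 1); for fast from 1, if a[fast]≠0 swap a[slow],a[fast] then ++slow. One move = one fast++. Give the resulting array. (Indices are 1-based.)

(s=1,f=1) a[fast]=0 → fast++
(s=1,f=2) a[fast]=0 → fast++
(s=1,f=3) a[fast]=7≠0 swap→a[1]=7 → slow++,fast++
(s=2,f=4) a[fast]=0 → fast++
(s=2,f=5) a[fast]=0 → fast++
(s=2,f=6) a[fast]=0 → fast++
(s=2,f=7) a[fast]=1≠0 swap→a[2]=1 → slow++,fast++
(s=3,f=8) a[fast]=0 → fast++
(s=3,f=9) a[fast]=0 → fast++
(s=3,f=10) a[fast]=3≠0 swap→a[3]=3 → slow++,fast++
(s=4,f=11) a[fast]=0 → fast++
(s=4,f=12) a[fast]=0 → fast++
(s=4,f=13) a[fast]=8≠0 swap→a[4]=8 → slow++,fast++
(s=5,f=14) a[fast]=0 → fast++
(s=5,f=15) a[fast]=0 → fast++

[7, 1, 3, 8, 0, 0, 0, 0, 0, 0, 0, 0, 0, 0, 0]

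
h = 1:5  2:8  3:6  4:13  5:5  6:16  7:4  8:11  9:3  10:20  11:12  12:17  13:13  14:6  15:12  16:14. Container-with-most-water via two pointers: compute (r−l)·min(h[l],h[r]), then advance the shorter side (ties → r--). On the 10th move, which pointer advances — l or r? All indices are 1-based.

l

[1,16] min(5,14)*15=75 best=75 * → l++
[2,16] min(8,14)*14=112 best=112 * → l++
[3,16] min(6,14)*13=78 best=112 → l++
[4,16] min(13,14)*12=156 best=156 * → l++
[5,16] min(5,14)*11=55 best=156 → l++
[6,16] min(16,14)*10=140 best=156 → r--
[6,15] min(16,12)*9=108 best=156 → r--
[6,14] min(16,6)*8=48 best=156 → r--
[6,13] min(16,13)*7=91 best=156 → r--
[6,12] min(16,17)*6=96 best=156 → l++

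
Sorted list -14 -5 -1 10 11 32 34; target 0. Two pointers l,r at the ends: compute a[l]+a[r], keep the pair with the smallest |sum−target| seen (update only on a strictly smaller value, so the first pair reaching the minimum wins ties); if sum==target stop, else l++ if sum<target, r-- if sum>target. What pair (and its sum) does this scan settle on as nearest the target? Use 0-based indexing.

[0,6] -14+34=20 d=20 * → r--
[0,5] -14+32=18 d=18 * → r--
[0,4] -14+11=-3 d=3 * → l++
[1,4] -5+11=6 d=6 → r--
[1,3] -5+10=5 d=5 → r--
[1,2] -5+-1=-6 d=6 → l++

pair (-14, 11) with sum -3 (|Δ|=3)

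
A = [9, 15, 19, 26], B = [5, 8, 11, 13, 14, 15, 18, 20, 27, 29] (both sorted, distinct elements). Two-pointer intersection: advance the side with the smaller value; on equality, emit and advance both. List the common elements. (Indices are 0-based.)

[i=0,j=0] 9>5 → j++
[i=0,j=1] 9>8 → j++
[i=0,j=2] 9<11 → i++
[i=1,j=2] 15>11 → j++
[i=1,j=3] 15>13 → j++
[i=1,j=4] 15>14 → j++
[i=1,j=5] 15==15 emit → i++,j++
[i=2,j=6] 19>18 → j++
[i=2,j=7] 19<20 → i++
[i=3,j=7] 26>20 → j++
[i=3,j=8] 26<27 → i++

intersection = [15]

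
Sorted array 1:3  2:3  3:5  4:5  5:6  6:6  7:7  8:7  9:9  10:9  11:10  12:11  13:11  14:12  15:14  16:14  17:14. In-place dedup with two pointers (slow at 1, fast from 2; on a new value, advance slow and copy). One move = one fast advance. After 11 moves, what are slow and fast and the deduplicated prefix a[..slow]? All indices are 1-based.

slow=7, fast=13, prefix=[3, 5, 6, 7, 9, 10, 11]

slow=1 fast=2: a[fast]=3=a[slow] dup, fast++
slow=1 fast=3: a[fast]=5≠a[slow]=3 write a[2]=5, slow++,fast++
slow=2 fast=4: a[fast]=5=a[slow] dup, fast++
slow=2 fast=5: a[fast]=6≠a[slow]=5 write a[3]=6, slow++,fast++
slow=3 fast=6: a[fast]=6=a[slow] dup, fast++
slow=3 fast=7: a[fast]=7≠a[slow]=6 write a[4]=7, slow++,fast++
slow=4 fast=8: a[fast]=7=a[slow] dup, fast++
slow=4 fast=9: a[fast]=9≠a[slow]=7 write a[5]=9, slow++,fast++
slow=5 fast=10: a[fast]=9=a[slow] dup, fast++
slow=5 fast=11: a[fast]=10≠a[slow]=9 write a[6]=10, slow++,fast++
slow=6 fast=12: a[fast]=11≠a[slow]=10 write a[7]=11, slow++,fast++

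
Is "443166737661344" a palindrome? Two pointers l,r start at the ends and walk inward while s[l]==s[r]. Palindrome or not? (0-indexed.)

l=0 r=14: '4'=='4', l++,r--
l=1 r=13: '4'=='4', l++,r--
l=2 r=12: '3'=='3', l++,r--
l=3 r=11: '1'=='1', l++,r--
l=4 r=10: '6'=='6', l++,r--
l=5 r=9: '6'=='6', l++,r--
l=6 r=8: '7'=='7', l++,r--

palindrome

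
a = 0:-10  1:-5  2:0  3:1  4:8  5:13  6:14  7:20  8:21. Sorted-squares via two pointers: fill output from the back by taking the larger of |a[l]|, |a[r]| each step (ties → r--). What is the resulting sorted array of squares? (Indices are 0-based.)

[0, 1, 25, 64, 100, 169, 196, 400, 441]

[0,8] |-10|<=|21| out[8]=441 → r--
[0,7] |-10|<=|20| out[7]=400 → r--
[0,6] |-10|<=|14| out[6]=196 → r--
[0,5] |-10|<=|13| out[5]=169 → r--
[0,4] |-10|>|8| out[4]=100 → l++
[1,4] |-5|<=|8| out[3]=64 → r--
[1,3] |-5|>|1| out[2]=25 → l++
[2,3] |0|<=|1| out[1]=1 → r--
[2,2] |0|<=|0| out[0]=0 → r--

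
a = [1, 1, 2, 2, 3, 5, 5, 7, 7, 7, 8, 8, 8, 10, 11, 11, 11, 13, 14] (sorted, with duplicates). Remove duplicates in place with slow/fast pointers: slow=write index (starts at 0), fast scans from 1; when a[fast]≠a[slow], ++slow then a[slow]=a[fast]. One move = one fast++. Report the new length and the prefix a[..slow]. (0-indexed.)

length 10; prefix = [1, 2, 3, 5, 7, 8, 10, 11, 13, 14]

slow=0 fast=1: a[fast]=1=a[slow] dup, fast++
slow=0 fast=2: a[fast]=2≠a[slow]=1 write a[1]=2, slow++,fast++
slow=1 fast=3: a[fast]=2=a[slow] dup, fast++
slow=1 fast=4: a[fast]=3≠a[slow]=2 write a[2]=3, slow++,fast++
slow=2 fast=5: a[fast]=5≠a[slow]=3 write a[3]=5, slow++,fast++
slow=3 fast=6: a[fast]=5=a[slow] dup, fast++
slow=3 fast=7: a[fast]=7≠a[slow]=5 write a[4]=7, slow++,fast++
slow=4 fast=8: a[fast]=7=a[slow] dup, fast++
slow=4 fast=9: a[fast]=7=a[slow] dup, fast++
slow=4 fast=10: a[fast]=8≠a[slow]=7 write a[5]=8, slow++,fast++
slow=5 fast=11: a[fast]=8=a[slow] dup, fast++
slow=5 fast=12: a[fast]=8=a[slow] dup, fast++
slow=5 fast=13: a[fast]=10≠a[slow]=8 write a[6]=10, slow++,fast++
slow=6 fast=14: a[fast]=11≠a[slow]=10 write a[7]=11, slow++,fast++
slow=7 fast=15: a[fast]=11=a[slow] dup, fast++
slow=7 fast=16: a[fast]=11=a[slow] dup, fast++
slow=7 fast=17: a[fast]=13≠a[slow]=11 write a[8]=13, slow++,fast++
slow=8 fast=18: a[fast]=14≠a[slow]=13 write a[9]=14, slow++,fast++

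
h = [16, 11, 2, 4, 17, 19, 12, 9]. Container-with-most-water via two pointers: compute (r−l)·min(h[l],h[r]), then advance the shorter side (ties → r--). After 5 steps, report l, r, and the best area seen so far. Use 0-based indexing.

l=3, r=5, best area=80

[0,7] min(16,9)*7=63 best=63 * → r--
[0,6] min(16,12)*6=72 best=72 * → r--
[0,5] min(16,19)*5=80 best=80 * → l++
[1,5] min(11,19)*4=44 best=80 → l++
[2,5] min(2,19)*3=6 best=80 → l++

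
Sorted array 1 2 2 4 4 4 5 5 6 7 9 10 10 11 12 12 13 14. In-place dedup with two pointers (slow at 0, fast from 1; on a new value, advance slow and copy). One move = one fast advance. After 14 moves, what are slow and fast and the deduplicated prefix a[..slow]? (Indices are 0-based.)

slow=0 fast=1: a[fast]=2≠a[slow]=1 write a[1]=2, slow++,fast++
slow=1 fast=2: a[fast]=2=a[slow] dup, fast++
slow=1 fast=3: a[fast]=4≠a[slow]=2 write a[2]=4, slow++,fast++
slow=2 fast=4: a[fast]=4=a[slow] dup, fast++
slow=2 fast=5: a[fast]=4=a[slow] dup, fast++
slow=2 fast=6: a[fast]=5≠a[slow]=4 write a[3]=5, slow++,fast++
slow=3 fast=7: a[fast]=5=a[slow] dup, fast++
slow=3 fast=8: a[fast]=6≠a[slow]=5 write a[4]=6, slow++,fast++
slow=4 fast=9: a[fast]=7≠a[slow]=6 write a[5]=7, slow++,fast++
slow=5 fast=10: a[fast]=9≠a[slow]=7 write a[6]=9, slow++,fast++
slow=6 fast=11: a[fast]=10≠a[slow]=9 write a[7]=10, slow++,fast++
slow=7 fast=12: a[fast]=10=a[slow] dup, fast++
slow=7 fast=13: a[fast]=11≠a[slow]=10 write a[8]=11, slow++,fast++
slow=8 fast=14: a[fast]=12≠a[slow]=11 write a[9]=12, slow++,fast++

slow=9, fast=15, prefix=[1, 2, 4, 5, 6, 7, 9, 10, 11, 12]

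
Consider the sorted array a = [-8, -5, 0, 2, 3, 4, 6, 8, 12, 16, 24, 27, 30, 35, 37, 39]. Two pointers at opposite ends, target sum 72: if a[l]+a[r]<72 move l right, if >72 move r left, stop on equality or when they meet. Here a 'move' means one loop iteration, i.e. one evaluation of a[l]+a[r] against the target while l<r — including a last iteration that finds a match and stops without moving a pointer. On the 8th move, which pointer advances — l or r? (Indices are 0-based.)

l=0 r=15: -8+39=31 <72, l++
l=1 r=15: -5+39=34 <72, l++
l=2 r=15: 0+39=39 <72, l++
l=3 r=15: 2+39=41 <72, l++
l=4 r=15: 3+39=42 <72, l++
l=5 r=15: 4+39=43 <72, l++
l=6 r=15: 6+39=45 <72, l++
l=7 r=15: 8+39=47 <72, l++

l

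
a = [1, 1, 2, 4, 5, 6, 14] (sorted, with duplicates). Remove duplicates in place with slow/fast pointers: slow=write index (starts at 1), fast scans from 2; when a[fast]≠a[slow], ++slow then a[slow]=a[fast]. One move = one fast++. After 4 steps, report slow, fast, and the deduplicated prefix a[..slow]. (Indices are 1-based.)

slow=1 fast=2: a[fast]=1=a[slow] dup, fast++
slow=1 fast=3: a[fast]=2≠a[slow]=1 write a[2]=2, slow++,fast++
slow=2 fast=4: a[fast]=4≠a[slow]=2 write a[3]=4, slow++,fast++
slow=3 fast=5: a[fast]=5≠a[slow]=4 write a[4]=5, slow++,fast++

slow=4, fast=6, prefix=[1, 2, 4, 5]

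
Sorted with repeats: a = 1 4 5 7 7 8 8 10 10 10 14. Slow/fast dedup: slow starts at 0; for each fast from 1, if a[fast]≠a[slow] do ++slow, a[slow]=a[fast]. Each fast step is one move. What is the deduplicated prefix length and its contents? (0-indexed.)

length 7; prefix = [1, 4, 5, 7, 8, 10, 14]

(s=0,f=1) a[fast]=4≠a[slow]=1 write a[1]=4 → slow++,fast++
(s=1,f=2) a[fast]=5≠a[slow]=4 write a[2]=5 → slow++,fast++
(s=2,f=3) a[fast]=7≠a[slow]=5 write a[3]=7 → slow++,fast++
(s=3,f=4) a[fast]=7=a[slow] dup → fast++
(s=3,f=5) a[fast]=8≠a[slow]=7 write a[4]=8 → slow++,fast++
(s=4,f=6) a[fast]=8=a[slow] dup → fast++
(s=4,f=7) a[fast]=10≠a[slow]=8 write a[5]=10 → slow++,fast++
(s=5,f=8) a[fast]=10=a[slow] dup → fast++
(s=5,f=9) a[fast]=10=a[slow] dup → fast++
(s=5,f=10) a[fast]=14≠a[slow]=10 write a[6]=14 → slow++,fast++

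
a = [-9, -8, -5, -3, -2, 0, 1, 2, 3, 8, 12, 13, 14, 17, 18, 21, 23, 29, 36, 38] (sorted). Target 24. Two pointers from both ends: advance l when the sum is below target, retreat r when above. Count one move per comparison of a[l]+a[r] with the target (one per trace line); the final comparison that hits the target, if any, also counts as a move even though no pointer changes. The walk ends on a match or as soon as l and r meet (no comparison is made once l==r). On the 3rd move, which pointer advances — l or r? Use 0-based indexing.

l

[0,19] -9+38=29 >24 → r--
[0,18] -9+36=27 >24 → r--
[0,17] -9+29=20 <24 → l++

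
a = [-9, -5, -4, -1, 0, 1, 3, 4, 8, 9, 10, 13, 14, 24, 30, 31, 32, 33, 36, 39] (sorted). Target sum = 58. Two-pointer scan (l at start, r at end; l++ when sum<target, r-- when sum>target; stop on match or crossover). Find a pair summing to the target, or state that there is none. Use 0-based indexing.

l=0 r=19: -9+39=30 <58, l++
l=1 r=19: -5+39=34 <58, l++
l=2 r=19: -4+39=35 <58, l++
l=3 r=19: -1+39=38 <58, l++
l=4 r=19: 0+39=39 <58, l++
l=5 r=19: 1+39=40 <58, l++
l=6 r=19: 3+39=42 <58, l++
l=7 r=19: 4+39=43 <58, l++
l=8 r=19: 8+39=47 <58, l++
l=9 r=19: 9+39=48 <58, l++
l=10 r=19: 10+39=49 <58, l++
l=11 r=19: 13+39=52 <58, l++
l=12 r=19: 14+39=53 <58, l++
l=13 r=19: 24+39=63 >58, r--
l=13 r=18: 24+36=60 >58, r--
l=13 r=17: 24+33=57 <58, l++
l=14 r=17: 30+33=63 >58, r--
l=14 r=16: 30+32=62 >58, r--
l=14 r=15: 30+31=61 >58, r--

no pair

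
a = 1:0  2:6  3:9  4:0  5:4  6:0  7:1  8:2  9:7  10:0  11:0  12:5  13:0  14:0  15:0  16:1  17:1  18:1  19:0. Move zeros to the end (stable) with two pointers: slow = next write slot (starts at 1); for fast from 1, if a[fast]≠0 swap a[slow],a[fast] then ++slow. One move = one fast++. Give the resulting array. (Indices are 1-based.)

(s=1,f=1) a[fast]=0 → fast++
(s=1,f=2) a[fast]=6≠0 swap→a[1]=6 → slow++,fast++
(s=2,f=3) a[fast]=9≠0 swap→a[2]=9 → slow++,fast++
(s=3,f=4) a[fast]=0 → fast++
(s=3,f=5) a[fast]=4≠0 swap→a[3]=4 → slow++,fast++
(s=4,f=6) a[fast]=0 → fast++
(s=4,f=7) a[fast]=1≠0 swap→a[4]=1 → slow++,fast++
(s=5,f=8) a[fast]=2≠0 swap→a[5]=2 → slow++,fast++
(s=6,f=9) a[fast]=7≠0 swap→a[6]=7 → slow++,fast++
(s=7,f=10) a[fast]=0 → fast++
(s=7,f=11) a[fast]=0 → fast++
(s=7,f=12) a[fast]=5≠0 swap→a[7]=5 → slow++,fast++
(s=8,f=13) a[fast]=0 → fast++
(s=8,f=14) a[fast]=0 → fast++
(s=8,f=15) a[fast]=0 → fast++
(s=8,f=16) a[fast]=1≠0 swap→a[8]=1 → slow++,fast++
(s=9,f=17) a[fast]=1≠0 swap→a[9]=1 → slow++,fast++
(s=10,f=18) a[fast]=1≠0 swap→a[10]=1 → slow++,fast++
(s=11,f=19) a[fast]=0 → fast++

[6, 9, 4, 1, 2, 7, 5, 1, 1, 1, 0, 0, 0, 0, 0, 0, 0, 0, 0]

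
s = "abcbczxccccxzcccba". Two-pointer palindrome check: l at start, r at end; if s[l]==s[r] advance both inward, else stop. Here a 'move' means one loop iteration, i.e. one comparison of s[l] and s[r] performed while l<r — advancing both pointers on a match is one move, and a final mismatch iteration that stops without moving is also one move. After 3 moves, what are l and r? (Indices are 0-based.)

l=3, r=14

l=0 r=17: 'a'=='a', l++,r--
l=1 r=16: 'b'=='b', l++,r--
l=2 r=15: 'c'=='c', l++,r--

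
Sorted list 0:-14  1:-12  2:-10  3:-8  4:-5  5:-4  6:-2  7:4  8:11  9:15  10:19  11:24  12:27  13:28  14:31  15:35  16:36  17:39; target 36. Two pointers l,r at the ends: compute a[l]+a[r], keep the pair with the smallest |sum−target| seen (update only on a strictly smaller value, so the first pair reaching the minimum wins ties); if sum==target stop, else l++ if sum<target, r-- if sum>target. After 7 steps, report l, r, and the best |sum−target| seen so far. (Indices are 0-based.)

l=6, r=16, best |Δ|=1

[0,17] -14+39=25 d=11 * → l++
[1,17] -12+39=27 d=9 * → l++
[2,17] -10+39=29 d=7 * → l++
[3,17] -8+39=31 d=5 * → l++
[4,17] -5+39=34 d=2 * → l++
[5,17] -4+39=35 d=1 * → l++
[6,17] -2+39=37 d=1 → r--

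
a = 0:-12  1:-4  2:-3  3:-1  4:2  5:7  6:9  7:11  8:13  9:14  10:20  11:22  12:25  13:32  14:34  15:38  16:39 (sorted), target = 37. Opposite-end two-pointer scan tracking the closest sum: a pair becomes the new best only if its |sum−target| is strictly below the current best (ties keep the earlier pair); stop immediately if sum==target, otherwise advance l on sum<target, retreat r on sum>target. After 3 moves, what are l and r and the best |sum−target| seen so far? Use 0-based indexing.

l=3, r=16, best |Δ|=1

[0,16] -12+39=27 d=10 * → l++
[1,16] -4+39=35 d=2 * → l++
[2,16] -3+39=36 d=1 * → l++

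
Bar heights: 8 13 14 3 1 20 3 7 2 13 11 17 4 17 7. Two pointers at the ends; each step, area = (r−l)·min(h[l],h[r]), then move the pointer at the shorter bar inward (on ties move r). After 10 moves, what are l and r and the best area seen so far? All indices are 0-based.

l=5, r=9, best area=156

[0,14] min(8,7)*14=98 best=98 * → r--
[0,13] min(8,17)*13=104 best=104 * → l++
[1,13] min(13,17)*12=156 best=156 * → l++
[2,13] min(14,17)*11=154 best=156 → l++
[3,13] min(3,17)*10=30 best=156 → l++
[4,13] min(1,17)*9=9 best=156 → l++
[5,13] min(20,17)*8=136 best=156 → r--
[5,12] min(20,4)*7=28 best=156 → r--
[5,11] min(20,17)*6=102 best=156 → r--
[5,10] min(20,11)*5=55 best=156 → r--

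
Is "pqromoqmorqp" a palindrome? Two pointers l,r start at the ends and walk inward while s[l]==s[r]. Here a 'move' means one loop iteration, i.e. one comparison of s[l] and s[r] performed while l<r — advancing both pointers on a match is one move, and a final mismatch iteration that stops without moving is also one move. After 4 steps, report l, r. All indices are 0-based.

l=4, r=7

l=0 r=11: 'p'=='p', l++,r--
l=1 r=10: 'q'=='q', l++,r--
l=2 r=9: 'r'=='r', l++,r--
l=3 r=8: 'o'=='o', l++,r--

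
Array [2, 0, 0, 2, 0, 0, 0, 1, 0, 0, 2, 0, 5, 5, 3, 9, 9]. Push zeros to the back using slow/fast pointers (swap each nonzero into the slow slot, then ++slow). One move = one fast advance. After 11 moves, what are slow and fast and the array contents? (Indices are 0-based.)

slow=4, fast=11, a=[2, 2, 1, 2, 0, 0, 0, 0, 0, 0, 0, 0, 5, 5, 3, 9, 9]

slow=0 fast=0: a[fast]=2≠0 swap→a[0]=2, slow++,fast++
slow=1 fast=1: a[fast]=0, fast++
slow=1 fast=2: a[fast]=0, fast++
slow=1 fast=3: a[fast]=2≠0 swap→a[1]=2, slow++,fast++
slow=2 fast=4: a[fast]=0, fast++
slow=2 fast=5: a[fast]=0, fast++
slow=2 fast=6: a[fast]=0, fast++
slow=2 fast=7: a[fast]=1≠0 swap→a[2]=1, slow++,fast++
slow=3 fast=8: a[fast]=0, fast++
slow=3 fast=9: a[fast]=0, fast++
slow=3 fast=10: a[fast]=2≠0 swap→a[3]=2, slow++,fast++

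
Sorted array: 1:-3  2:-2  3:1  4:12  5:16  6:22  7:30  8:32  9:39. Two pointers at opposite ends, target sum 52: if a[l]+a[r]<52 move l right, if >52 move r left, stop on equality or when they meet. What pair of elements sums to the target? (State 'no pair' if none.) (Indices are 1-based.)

l=1 r=9: -3+39=36 <52, l++
l=2 r=9: -2+39=37 <52, l++
l=3 r=9: 1+39=40 <52, l++
l=4 r=9: 12+39=51 <52, l++
l=5 r=9: 16+39=55 >52, r--
l=5 r=8: 16+32=48 <52, l++
l=6 r=8: 22+32=54 >52, r--
l=6 r=7: 22+30=52, found

(22, 30)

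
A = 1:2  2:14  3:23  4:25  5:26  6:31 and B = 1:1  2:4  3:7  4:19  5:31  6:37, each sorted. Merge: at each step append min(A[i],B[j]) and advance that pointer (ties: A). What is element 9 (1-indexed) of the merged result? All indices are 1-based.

merged[9] = 26

[i=1,j=1] A[i]=2>B[j]=1 take 1 → j++
[i=1,j=2] A[i]=2<=B[j]=4 take 2 → i++
[i=2,j=2] A[i]=14>B[j]=4 take 4 → j++
[i=2,j=3] A[i]=14>B[j]=7 take 7 → j++
[i=2,j=4] A[i]=14<=B[j]=19 take 14 → i++
[i=3,j=4] A[i]=23>B[j]=19 take 19 → j++
[i=3,j=5] A[i]=23<=B[j]=31 take 23 → i++
[i=4,j=5] A[i]=25<=B[j]=31 take 25 → i++
[i=5,j=5] A[i]=26<=B[j]=31 take 26 → i++
[i=6,j=5] A[i]=31<=B[j]=31 take 31 → i++
[i=7,j=5] A done, take B[j]=31 → j++
[i=7,j=6] A done, take B[j]=37 → j++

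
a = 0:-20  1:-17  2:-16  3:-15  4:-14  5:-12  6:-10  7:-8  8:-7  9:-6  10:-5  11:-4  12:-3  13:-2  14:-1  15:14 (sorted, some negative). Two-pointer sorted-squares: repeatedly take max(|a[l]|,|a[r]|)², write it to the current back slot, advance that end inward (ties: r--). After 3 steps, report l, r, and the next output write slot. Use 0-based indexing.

l=3, r=15, next write slot=12

[0,15] |-20|>|14| out[15]=400 → l++
[1,15] |-17|>|14| out[14]=289 → l++
[2,15] |-16|>|14| out[13]=256 → l++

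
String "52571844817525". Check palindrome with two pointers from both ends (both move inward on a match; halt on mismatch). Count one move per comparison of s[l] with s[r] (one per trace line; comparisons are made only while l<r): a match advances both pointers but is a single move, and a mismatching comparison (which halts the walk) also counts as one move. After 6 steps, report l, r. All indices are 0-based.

l=0 r=13: '5'=='5', l++,r--
l=1 r=12: '2'=='2', l++,r--
l=2 r=11: '5'=='5', l++,r--
l=3 r=10: '7'=='7', l++,r--
l=4 r=9: '1'=='1', l++,r--
l=5 r=8: '8'=='8', l++,r--

l=6, r=7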